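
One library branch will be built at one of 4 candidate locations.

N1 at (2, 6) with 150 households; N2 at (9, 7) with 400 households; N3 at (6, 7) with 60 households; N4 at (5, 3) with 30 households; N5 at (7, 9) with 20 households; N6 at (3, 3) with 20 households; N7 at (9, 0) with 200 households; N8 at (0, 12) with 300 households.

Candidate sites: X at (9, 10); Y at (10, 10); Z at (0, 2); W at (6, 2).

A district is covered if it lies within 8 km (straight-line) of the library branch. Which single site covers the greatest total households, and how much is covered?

Coverage radius r = 8 km; a point is covered iff (Δx)²+(Δy)² ≤ 8² = 64.
  X (9, 10): covers {N2, N3, N5} → 480
  Y (10, 10): covers {N2, N3, N5} → 480
  Z (0, 2): covers {N1, N3, N4, N6} → 260
  W (6, 2): covers {N1, N2, N3, N4, N5, N6, N7} → 880
Maximum coverage at W: 880 households.

W, covering 880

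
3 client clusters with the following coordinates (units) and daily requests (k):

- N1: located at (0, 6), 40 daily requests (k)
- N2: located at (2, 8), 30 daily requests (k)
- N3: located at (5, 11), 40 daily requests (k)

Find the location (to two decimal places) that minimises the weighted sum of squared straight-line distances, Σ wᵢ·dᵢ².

(2.36, 8.36)

The minimiser of Σwᵢ‖p−pᵢ‖² is the weighted centroid p* = (Σwᵢpᵢ)/(Σwᵢ).
Σwᵢ = 110.
Σwᵢxᵢ = 40·0 + 30·2 + 40·5 = 260.
Σwᵢyᵢ = 40·6 + 30·8 + 40·11 = 920.
x* = 260/110 = 2.36, y* = 920/110 = 8.36.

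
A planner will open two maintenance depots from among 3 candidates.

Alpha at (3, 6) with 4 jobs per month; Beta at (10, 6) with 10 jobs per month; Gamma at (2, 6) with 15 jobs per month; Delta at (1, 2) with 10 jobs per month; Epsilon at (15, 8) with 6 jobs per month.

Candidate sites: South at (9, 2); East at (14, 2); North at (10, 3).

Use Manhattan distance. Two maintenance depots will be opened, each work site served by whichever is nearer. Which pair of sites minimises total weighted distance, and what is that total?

{South, North}, total 375

Evaluate every pair (each demand assigned to the nearer of the two):
  {South, North}: total = 375
  {South, East}: total = 377
  {East, North}: total = 377
Best pair: {South, North} with total 375.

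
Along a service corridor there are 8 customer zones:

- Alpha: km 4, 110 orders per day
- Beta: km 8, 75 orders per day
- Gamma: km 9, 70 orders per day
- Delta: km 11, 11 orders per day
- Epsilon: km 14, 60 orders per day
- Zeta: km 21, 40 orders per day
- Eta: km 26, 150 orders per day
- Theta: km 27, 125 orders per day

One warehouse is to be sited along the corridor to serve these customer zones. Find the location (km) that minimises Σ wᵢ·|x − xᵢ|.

For a sum of weighted absolute distances on a line, the optimum is the weighted median (not the mean). Total weight W = 641; half-weight = 320.5.
Sort by position and accumulate weight:
  km 4 (Alpha, w=110) → cum 110
  km 8 (Beta, w=75) → cum 185
  km 9 (Gamma, w=70) → cum 255
  km 11 (Delta, w=11) → cum 266
  km 14 (Epsilon, w=60) → cum 326  ≥ 320.5 → median here
  km 21 (Zeta, w=40) → cum 366
  km 26 (Eta, w=150) → cum 516
  km 27 (Theta, w=125) → cum 641
Optimal location: km 14.

x = 14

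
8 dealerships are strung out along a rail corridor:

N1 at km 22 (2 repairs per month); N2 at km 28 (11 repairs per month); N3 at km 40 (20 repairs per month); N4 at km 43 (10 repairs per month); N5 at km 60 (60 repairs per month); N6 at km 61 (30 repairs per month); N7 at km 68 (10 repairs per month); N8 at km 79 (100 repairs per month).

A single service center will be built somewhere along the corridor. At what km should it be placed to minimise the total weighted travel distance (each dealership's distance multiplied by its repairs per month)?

x = 61

For a sum of weighted absolute distances on a line, the optimum is the weighted median (not the mean). Total weight W = 243; half-weight = 121.5.
Sort by position and accumulate weight:
  km 22 (N1, w=2) → cum 2
  km 28 (N2, w=11) → cum 13
  km 40 (N3, w=20) → cum 33
  km 43 (N4, w=10) → cum 43
  km 60 (N5, w=60) → cum 103
  km 61 (N6, w=30) → cum 133  ≥ 121.5 → median here
  km 68 (N7, w=10) → cum 143
  km 79 (N8, w=100) → cum 243
Optimal location: km 61.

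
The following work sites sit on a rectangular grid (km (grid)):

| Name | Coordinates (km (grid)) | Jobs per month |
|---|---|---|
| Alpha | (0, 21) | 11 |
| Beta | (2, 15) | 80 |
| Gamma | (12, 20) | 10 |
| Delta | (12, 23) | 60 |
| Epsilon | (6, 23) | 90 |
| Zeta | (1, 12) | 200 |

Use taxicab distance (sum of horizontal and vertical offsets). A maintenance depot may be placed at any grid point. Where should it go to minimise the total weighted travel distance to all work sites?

(2, 15)

Manhattan distance separates: Σwᵢ(|x−xᵢ|+|y−yᵢ|) = Σwᵢ|x−xᵢ| + Σwᵢ|y−yᵢ|, so x and y are optimised independently as 1-D weighted medians.
Total weight W = 451; half = 225.5.
x-coordinate, sorted with cumulative weight:
  x=0 (Alpha, w=11) cum 11
  x=1 (Zeta, w=200) cum 211
  x=2 (Beta, w=80) cum 291  ← median
  x=6 (Epsilon, w=90) cum 381
  x=12 (Gamma, w=10) cum 391
  x=12 (Delta, w=60) cum 451
⇒ x* = 2
y-coordinate, sorted with cumulative weight:
  y=12 (Zeta, w=200) cum 200
  y=15 (Beta, w=80) cum 280  ← median
  y=20 (Gamma, w=10) cum 290
  y=21 (Alpha, w=11) cum 301
  y=23 (Delta, w=60) cum 361
  y=23 (Epsilon, w=90) cum 451
⇒ y* = 15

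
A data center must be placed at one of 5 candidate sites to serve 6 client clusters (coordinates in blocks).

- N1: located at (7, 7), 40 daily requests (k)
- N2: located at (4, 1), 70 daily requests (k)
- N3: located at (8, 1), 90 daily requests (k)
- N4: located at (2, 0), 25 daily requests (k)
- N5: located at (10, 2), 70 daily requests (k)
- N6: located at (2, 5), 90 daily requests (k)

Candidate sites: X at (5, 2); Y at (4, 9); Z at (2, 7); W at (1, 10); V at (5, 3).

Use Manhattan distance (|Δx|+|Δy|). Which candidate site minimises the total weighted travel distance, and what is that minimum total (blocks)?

Total weighted distance at each candidate:
  X (5, 2): total = 1795
  Y (4, 9): total = 3565
  Z (2, 7): total = 3105
  W (1, 10): total = 4645
  V (5, 3): total = 1920
Minimum is at X with total 1795 blocks.

X, total 1795 blocks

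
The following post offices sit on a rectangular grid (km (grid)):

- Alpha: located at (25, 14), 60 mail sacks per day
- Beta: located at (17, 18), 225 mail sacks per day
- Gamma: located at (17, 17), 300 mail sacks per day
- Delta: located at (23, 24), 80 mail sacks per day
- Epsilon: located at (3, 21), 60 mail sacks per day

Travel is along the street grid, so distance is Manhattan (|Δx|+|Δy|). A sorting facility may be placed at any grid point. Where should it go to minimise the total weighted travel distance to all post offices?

(17, 18)

Manhattan distance separates: Σwᵢ(|x−xᵢ|+|y−yᵢ|) = Σwᵢ|x−xᵢ| + Σwᵢ|y−yᵢ|, so x and y are optimised independently as 1-D weighted medians.
Total weight W = 725; half = 362.5.
x-coordinate, sorted with cumulative weight:
  x=3 (Epsilon, w=60) cum 60
  x=17 (Beta, w=225) cum 285
  x=17 (Gamma, w=300) cum 585  ← median
  x=23 (Delta, w=80) cum 665
  x=25 (Alpha, w=60) cum 725
⇒ x* = 17
y-coordinate, sorted with cumulative weight:
  y=14 (Alpha, w=60) cum 60
  y=17 (Gamma, w=300) cum 360
  y=18 (Beta, w=225) cum 585  ← median
  y=21 (Epsilon, w=60) cum 645
  y=24 (Delta, w=80) cum 725
⇒ y* = 18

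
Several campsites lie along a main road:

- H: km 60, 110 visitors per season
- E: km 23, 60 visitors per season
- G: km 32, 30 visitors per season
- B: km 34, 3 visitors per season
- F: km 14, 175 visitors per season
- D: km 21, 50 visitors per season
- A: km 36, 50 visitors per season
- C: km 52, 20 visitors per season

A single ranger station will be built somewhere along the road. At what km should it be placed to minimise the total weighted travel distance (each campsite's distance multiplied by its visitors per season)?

For a sum of weighted absolute distances on a line, the optimum is the weighted median (not the mean). Total weight W = 498; half-weight = 249.
Sort by position and accumulate weight:
  km 14 (F, w=175) → cum 175
  km 21 (D, w=50) → cum 225
  km 23 (E, w=60) → cum 285  ≥ 249 → median here
  km 32 (G, w=30) → cum 315
  km 34 (B, w=3) → cum 318
  km 36 (A, w=50) → cum 368
  km 52 (C, w=20) → cum 388
  km 60 (H, w=110) → cum 498
Optimal location: km 23.

x = 23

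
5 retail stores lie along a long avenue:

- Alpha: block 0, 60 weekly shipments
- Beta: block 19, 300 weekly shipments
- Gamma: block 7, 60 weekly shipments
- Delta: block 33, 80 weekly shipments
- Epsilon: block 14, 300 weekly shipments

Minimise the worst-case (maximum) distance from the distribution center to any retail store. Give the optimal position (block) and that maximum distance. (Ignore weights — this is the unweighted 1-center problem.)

The 1-center on a line is the midpoint of the two extreme points: leftmost at 0, rightmost at 33.
Optimal location = (0 + 33)/2 = 16.5; maximum distance = (33 − 0)/2 = 16.5.

location 16.5, max distance 16.5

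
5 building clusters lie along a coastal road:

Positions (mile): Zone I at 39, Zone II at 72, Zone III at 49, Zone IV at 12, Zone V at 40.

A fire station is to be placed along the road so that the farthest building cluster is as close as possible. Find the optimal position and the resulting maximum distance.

location 42, max distance 30

The 1-center on a line is the midpoint of the two extreme points: leftmost at 12, rightmost at 72.
Optimal location = (12 + 72)/2 = 42; maximum distance = (72 − 12)/2 = 30.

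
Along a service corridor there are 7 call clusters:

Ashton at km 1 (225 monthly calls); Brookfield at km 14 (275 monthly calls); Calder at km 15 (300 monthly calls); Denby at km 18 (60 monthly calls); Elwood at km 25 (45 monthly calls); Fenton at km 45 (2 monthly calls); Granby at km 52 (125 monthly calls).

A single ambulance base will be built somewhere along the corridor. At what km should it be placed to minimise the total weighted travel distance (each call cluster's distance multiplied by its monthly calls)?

For a sum of weighted absolute distances on a line, the optimum is the weighted median (not the mean). Total weight W = 1032; half-weight = 516.
Sort by position and accumulate weight:
  km 1 (Ashton, w=225) → cum 225
  km 14 (Brookfield, w=275) → cum 500
  km 15 (Calder, w=300) → cum 800  ≥ 516 → median here
  km 18 (Denby, w=60) → cum 860
  km 25 (Elwood, w=45) → cum 905
  km 45 (Fenton, w=2) → cum 907
  km 52 (Granby, w=125) → cum 1032
Optimal location: km 15.

x = 15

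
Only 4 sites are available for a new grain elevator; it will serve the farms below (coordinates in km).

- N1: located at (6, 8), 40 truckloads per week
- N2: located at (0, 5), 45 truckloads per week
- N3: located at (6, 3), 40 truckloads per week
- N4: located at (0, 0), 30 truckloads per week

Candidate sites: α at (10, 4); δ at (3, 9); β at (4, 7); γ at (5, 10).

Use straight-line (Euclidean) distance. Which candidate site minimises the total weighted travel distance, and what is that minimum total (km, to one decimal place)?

β, total 711.4 km

Total weighted distance at each candidate:
  α (10, 4): total = 1166.6
  δ (3, 9): total = 904.4
  β (4, 7): total = 711.4
  γ (5, 10): total = 1025.9
Minimum is at β with total 711.4 km.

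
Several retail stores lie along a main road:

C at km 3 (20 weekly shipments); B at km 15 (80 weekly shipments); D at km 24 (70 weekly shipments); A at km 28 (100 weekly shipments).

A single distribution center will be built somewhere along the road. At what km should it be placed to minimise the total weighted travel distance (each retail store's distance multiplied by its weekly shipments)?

For a sum of weighted absolute distances on a line, the optimum is the weighted median (not the mean). Total weight W = 270; half-weight = 135.
Sort by position and accumulate weight:
  km 3 (C, w=20) → cum 20
  km 15 (B, w=80) → cum 100
  km 24 (D, w=70) → cum 170  ≥ 135 → median here
  km 28 (A, w=100) → cum 270
Optimal location: km 24.

x = 24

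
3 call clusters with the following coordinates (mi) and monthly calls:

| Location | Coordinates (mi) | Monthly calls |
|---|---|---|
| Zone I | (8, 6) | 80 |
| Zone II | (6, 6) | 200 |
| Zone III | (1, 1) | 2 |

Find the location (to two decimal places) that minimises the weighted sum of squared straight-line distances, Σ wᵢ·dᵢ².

(6.53, 5.96)

The minimiser of Σwᵢ‖p−pᵢ‖² is the weighted centroid p* = (Σwᵢpᵢ)/(Σwᵢ).
Σwᵢ = 282.
Σwᵢxᵢ = 80·8 + 200·6 + 2·1 = 1842.
Σwᵢyᵢ = 80·6 + 200·6 + 2·1 = 1682.
x* = 1842/282 = 6.53, y* = 1682/282 = 5.96.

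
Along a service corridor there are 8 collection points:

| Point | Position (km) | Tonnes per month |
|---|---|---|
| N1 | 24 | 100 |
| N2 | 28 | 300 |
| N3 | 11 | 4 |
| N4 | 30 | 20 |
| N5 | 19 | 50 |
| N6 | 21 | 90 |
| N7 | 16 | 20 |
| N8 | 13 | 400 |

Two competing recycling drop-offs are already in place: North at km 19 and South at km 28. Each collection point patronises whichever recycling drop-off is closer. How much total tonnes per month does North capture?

564

The indifferent point is the midpoint (19+28)/2 = 23.5; collection points left of it (closer to North at 19) go to North, those right go to South.
  N3 at 11 (w=4) → North
  N8 at 13 (w=400) → North
  N7 at 16 (w=20) → North
  N5 at 19 (w=50) → North
  N6 at 21 (w=90) → North
  N1 at 24 (w=100) → South
  N2 at 28 (w=300) → South
  N4 at 30 (w=20) → South
North captures 564; South captures 420.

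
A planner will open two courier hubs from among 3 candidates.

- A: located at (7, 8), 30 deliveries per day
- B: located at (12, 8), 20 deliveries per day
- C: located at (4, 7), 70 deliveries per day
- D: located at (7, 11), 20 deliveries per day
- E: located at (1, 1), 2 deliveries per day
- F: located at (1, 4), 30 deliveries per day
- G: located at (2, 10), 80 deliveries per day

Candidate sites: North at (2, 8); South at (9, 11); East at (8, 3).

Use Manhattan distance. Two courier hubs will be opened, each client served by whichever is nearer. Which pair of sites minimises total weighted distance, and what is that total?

Evaluate every pair (each demand assigned to the nearer of the two):
  {North, South}: total = 846
  {North, East}: total = 1026
  {South, East}: total = 1768
Best pair: {North, South} with total 846.

{North, South}, total 846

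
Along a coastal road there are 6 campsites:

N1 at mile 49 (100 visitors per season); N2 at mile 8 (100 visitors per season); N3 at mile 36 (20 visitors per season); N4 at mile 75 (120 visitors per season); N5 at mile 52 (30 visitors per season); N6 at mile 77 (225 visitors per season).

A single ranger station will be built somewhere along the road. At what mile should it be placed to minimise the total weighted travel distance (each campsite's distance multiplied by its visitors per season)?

x = 75

For a sum of weighted absolute distances on a line, the optimum is the weighted median (not the mean). Total weight W = 595; half-weight = 297.5.
Sort by position and accumulate weight:
  mile 8 (N2, w=100) → cum 100
  mile 36 (N3, w=20) → cum 120
  mile 49 (N1, w=100) → cum 220
  mile 52 (N5, w=30) → cum 250
  mile 75 (N4, w=120) → cum 370  ≥ 297.5 → median here
  mile 77 (N6, w=225) → cum 595
Optimal location: mile 75.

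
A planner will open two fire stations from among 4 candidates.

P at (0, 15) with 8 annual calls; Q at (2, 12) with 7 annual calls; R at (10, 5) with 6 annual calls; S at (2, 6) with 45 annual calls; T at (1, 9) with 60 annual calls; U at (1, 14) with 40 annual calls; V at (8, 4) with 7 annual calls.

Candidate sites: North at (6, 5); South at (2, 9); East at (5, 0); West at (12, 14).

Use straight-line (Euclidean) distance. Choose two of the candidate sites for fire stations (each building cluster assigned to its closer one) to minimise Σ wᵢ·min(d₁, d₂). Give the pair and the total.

Evaluate every pair (each demand assigned to the nearer of the two):
  {North, South}: total = 510.2
  {South, East}: total = 548.0
  {South, West}: total = 578.9
  {North, East}: total = 1170.9
  {North, West}: total = 1170.9
  {East, West}: total = 1577.9
Best pair: {North, South} with total 510.2.

{North, South}, total 510.2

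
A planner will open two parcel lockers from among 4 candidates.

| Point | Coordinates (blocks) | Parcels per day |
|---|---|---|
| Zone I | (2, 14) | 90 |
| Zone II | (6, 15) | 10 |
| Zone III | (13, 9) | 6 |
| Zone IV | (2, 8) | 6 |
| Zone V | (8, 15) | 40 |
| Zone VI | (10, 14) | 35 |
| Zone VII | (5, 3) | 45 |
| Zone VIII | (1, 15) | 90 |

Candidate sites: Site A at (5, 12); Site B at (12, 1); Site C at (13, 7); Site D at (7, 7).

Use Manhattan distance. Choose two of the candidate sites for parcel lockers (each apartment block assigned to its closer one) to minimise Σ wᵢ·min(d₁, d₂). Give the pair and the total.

{Site A, Site D}, total 1959

Evaluate every pair (each demand assigned to the nearer of the two):
  {Site A, Site D}: total = 1959
  {Site A, Site C}: total = 2064
  {Site A, Site B}: total = 2106
  {Site C, Site D}: total = 3458
  {Site B, Site D}: total = 3494
  {Site B, Site C}: total = 4929
Best pair: {Site A, Site D} with total 1959.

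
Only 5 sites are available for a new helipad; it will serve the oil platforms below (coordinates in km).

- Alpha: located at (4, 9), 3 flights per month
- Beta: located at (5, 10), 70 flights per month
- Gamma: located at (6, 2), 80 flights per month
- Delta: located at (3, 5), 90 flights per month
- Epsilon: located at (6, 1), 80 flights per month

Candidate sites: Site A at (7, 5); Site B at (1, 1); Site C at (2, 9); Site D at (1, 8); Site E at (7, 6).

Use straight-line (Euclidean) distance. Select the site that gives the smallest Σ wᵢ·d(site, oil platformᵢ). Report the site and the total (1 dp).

Total weighted distance at each candidate:
  Site A (7, 5): total = 1334.8
  Site B (1, 1): total = 1925.5
  Site C (2, 9): total = 1959.0
  Site D (1, 8): total = 1960.0
  Site E (7, 6): total = 1434.6
Minimum is at Site A with total 1334.8 km.

Site A, total 1334.8 km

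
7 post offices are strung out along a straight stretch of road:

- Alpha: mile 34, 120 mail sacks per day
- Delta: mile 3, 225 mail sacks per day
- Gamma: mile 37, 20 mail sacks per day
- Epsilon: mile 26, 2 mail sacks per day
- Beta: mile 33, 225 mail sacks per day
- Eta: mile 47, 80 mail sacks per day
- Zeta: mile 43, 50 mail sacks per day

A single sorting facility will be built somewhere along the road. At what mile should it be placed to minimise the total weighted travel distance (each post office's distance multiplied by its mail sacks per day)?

x = 33

For a sum of weighted absolute distances on a line, the optimum is the weighted median (not the mean). Total weight W = 722; half-weight = 361.
Sort by position and accumulate weight:
  mile 3 (Delta, w=225) → cum 225
  mile 26 (Epsilon, w=2) → cum 227
  mile 33 (Beta, w=225) → cum 452  ≥ 361 → median here
  mile 34 (Alpha, w=120) → cum 572
  mile 37 (Gamma, w=20) → cum 592
  mile 43 (Zeta, w=50) → cum 642
  mile 47 (Eta, w=80) → cum 722
Optimal location: mile 33.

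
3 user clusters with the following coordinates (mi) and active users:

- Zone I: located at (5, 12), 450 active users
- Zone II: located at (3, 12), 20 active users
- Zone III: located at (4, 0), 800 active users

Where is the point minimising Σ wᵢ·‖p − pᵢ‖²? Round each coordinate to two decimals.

The minimiser of Σwᵢ‖p−pᵢ‖² is the weighted centroid p* = (Σwᵢpᵢ)/(Σwᵢ).
Σwᵢ = 1270.
Σwᵢxᵢ = 450·5 + 20·3 + 800·4 = 5510.
Σwᵢyᵢ = 450·12 + 20·12 + 800·0 = 5640.
x* = 5510/1270 = 4.34, y* = 5640/1270 = 4.44.

(4.34, 4.44)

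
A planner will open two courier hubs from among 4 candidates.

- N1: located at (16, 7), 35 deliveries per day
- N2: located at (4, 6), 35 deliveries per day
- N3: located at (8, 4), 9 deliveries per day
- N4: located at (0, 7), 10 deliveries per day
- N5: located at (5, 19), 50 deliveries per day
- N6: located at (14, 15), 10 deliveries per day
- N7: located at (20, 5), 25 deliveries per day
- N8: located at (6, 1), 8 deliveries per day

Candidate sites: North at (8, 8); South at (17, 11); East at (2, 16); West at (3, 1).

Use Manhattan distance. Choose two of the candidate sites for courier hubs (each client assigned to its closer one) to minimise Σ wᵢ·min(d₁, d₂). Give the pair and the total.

Evaluate every pair (each demand assigned to the nearer of the two):
  {North, East}: total = 1528
  {North, South}: total = 1578
  {South, East}: total = 1596
  {South, West}: total = 1866
  {North, West}: total = 1880
  {East, West}: total = 2016
Best pair: {North, East} with total 1528.

{North, East}, total 1528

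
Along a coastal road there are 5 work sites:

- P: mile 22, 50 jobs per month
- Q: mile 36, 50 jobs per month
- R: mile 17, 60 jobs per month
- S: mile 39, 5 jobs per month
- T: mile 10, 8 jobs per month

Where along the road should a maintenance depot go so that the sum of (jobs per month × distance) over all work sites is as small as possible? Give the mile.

For a sum of weighted absolute distances on a line, the optimum is the weighted median (not the mean). Total weight W = 173; half-weight = 86.5.
Sort by position and accumulate weight:
  mile 10 (T, w=8) → cum 8
  mile 17 (R, w=60) → cum 68
  mile 22 (P, w=50) → cum 118  ≥ 86.5 → median here
  mile 36 (Q, w=50) → cum 168
  mile 39 (S, w=5) → cum 173
Optimal location: mile 22.

x = 22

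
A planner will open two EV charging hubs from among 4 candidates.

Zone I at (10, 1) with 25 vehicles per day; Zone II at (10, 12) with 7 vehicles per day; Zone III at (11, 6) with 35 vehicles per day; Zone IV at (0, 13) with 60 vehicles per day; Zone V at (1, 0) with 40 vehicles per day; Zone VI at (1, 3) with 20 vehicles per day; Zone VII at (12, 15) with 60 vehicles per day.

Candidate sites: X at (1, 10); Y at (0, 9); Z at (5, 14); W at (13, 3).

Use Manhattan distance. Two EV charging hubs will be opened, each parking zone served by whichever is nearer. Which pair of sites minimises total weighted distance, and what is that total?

Evaluate every pair (each demand assigned to the nearer of the two):
  {X, W}: total = 1937
  {Y, W}: total = 1944
  {Z, W}: total = 2029
  {X, Z}: total = 2249
  {Y, Z}: total = 2249
  {X, Y}: total = 2757
Best pair: {X, W} with total 1937.

{X, W}, total 1937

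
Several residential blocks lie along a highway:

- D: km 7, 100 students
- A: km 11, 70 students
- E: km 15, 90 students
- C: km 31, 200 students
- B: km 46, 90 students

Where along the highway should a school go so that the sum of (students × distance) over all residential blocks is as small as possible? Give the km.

For a sum of weighted absolute distances on a line, the optimum is the weighted median (not the mean). Total weight W = 550; half-weight = 275.
Sort by position and accumulate weight:
  km 7 (D, w=100) → cum 100
  km 11 (A, w=70) → cum 170
  km 15 (E, w=90) → cum 260
  km 31 (C, w=200) → cum 460  ≥ 275 → median here
  km 46 (B, w=90) → cum 550
Optimal location: km 31.

x = 31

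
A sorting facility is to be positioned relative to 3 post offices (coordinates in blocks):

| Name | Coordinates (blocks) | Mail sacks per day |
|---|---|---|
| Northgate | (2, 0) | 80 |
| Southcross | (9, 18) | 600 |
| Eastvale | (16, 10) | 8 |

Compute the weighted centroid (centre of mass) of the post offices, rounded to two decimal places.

(8.27, 15.81)

The minimiser of Σwᵢ‖p−pᵢ‖² is the weighted centroid p* = (Σwᵢpᵢ)/(Σwᵢ).
Σwᵢ = 688.
Σwᵢxᵢ = 80·2 + 600·9 + 8·16 = 5688.
Σwᵢyᵢ = 80·0 + 600·18 + 8·10 = 10880.
x* = 5688/688 = 8.27, y* = 10880/688 = 15.81.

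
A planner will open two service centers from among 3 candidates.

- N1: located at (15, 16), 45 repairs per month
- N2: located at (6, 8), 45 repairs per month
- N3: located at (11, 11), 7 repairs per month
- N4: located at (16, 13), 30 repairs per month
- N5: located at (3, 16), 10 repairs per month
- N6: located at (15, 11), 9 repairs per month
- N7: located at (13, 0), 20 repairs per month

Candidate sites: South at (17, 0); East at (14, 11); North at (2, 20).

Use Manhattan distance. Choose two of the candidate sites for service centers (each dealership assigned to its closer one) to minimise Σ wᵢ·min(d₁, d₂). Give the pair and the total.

{South, East}, total 1155

Evaluate every pair (each demand assigned to the nearer of the two):
  {South, East}: total = 1155
  {East, North}: total = 1205
  {South, North}: total = 2271
Best pair: {South, East} with total 1155.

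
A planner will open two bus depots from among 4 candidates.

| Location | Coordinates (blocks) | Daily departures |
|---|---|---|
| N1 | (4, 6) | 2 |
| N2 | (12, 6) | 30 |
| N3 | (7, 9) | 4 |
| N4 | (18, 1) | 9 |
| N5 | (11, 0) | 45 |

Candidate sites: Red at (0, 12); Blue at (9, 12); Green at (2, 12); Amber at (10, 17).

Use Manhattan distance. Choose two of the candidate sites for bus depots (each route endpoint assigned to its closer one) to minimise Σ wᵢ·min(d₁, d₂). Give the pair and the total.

{Blue, Green}, total 1116

Evaluate every pair (each demand assigned to the nearer of the two):
  {Blue, Green}: total = 1116
  {Red, Blue}: total = 1120
  {Blue, Amber}: total = 1122
  {Green, Amber}: total = 1464
  {Red, Amber}: total = 1476
  {Red, Green}: total = 1716
Best pair: {Blue, Green} with total 1116.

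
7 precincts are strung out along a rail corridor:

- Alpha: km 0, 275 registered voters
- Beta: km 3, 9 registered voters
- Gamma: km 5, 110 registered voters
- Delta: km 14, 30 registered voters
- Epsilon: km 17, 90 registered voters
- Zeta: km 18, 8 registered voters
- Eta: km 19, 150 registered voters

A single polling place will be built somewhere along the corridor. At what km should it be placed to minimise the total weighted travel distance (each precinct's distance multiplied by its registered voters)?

x = 5

For a sum of weighted absolute distances on a line, the optimum is the weighted median (not the mean). Total weight W = 672; half-weight = 336.
Sort by position and accumulate weight:
  km 0 (Alpha, w=275) → cum 275
  km 3 (Beta, w=9) → cum 284
  km 5 (Gamma, w=110) → cum 394  ≥ 336 → median here
  km 14 (Delta, w=30) → cum 424
  km 17 (Epsilon, w=90) → cum 514
  km 18 (Zeta, w=8) → cum 522
  km 19 (Eta, w=150) → cum 672
Optimal location: km 5.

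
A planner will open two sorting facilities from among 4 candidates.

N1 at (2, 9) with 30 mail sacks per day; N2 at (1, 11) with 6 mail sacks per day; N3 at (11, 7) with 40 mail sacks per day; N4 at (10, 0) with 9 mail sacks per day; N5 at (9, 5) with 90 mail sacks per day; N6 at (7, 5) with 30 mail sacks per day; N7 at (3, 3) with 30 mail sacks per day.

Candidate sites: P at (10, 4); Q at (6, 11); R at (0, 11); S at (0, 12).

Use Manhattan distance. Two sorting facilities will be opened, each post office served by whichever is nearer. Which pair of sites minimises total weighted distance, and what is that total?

Evaluate every pair (each demand assigned to the nearer of the two):
  {P, R}: total = 862
  {P, S}: total = 898
  {P, Q}: total = 946
  {Q, R}: total = 1971
  {Q, S}: total = 2007
  {R, S}: total = 2985
Best pair: {P, R} with total 862.

{P, R}, total 862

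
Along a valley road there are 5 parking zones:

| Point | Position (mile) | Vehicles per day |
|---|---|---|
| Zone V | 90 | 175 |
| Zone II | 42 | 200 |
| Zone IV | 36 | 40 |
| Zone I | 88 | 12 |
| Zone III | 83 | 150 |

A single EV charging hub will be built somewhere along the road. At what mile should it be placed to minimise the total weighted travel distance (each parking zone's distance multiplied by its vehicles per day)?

x = 83

For a sum of weighted absolute distances on a line, the optimum is the weighted median (not the mean). Total weight W = 577; half-weight = 288.5.
Sort by position and accumulate weight:
  mile 36 (Zone IV, w=40) → cum 40
  mile 42 (Zone II, w=200) → cum 240
  mile 83 (Zone III, w=150) → cum 390  ≥ 288.5 → median here
  mile 88 (Zone I, w=12) → cum 402
  mile 90 (Zone V, w=175) → cum 577
Optimal location: mile 83.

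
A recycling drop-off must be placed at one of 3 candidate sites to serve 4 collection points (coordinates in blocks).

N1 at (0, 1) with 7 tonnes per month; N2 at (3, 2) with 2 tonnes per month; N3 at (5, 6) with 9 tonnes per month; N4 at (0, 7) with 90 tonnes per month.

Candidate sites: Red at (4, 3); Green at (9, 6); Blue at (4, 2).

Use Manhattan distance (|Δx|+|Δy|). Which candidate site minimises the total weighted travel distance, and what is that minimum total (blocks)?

Total weighted distance at each candidate:
  Red (4, 3): total = 802
  Green (9, 6): total = 1054
  Blue (4, 2): total = 892
Minimum is at Red with total 802 blocks.

Red, total 802 blocks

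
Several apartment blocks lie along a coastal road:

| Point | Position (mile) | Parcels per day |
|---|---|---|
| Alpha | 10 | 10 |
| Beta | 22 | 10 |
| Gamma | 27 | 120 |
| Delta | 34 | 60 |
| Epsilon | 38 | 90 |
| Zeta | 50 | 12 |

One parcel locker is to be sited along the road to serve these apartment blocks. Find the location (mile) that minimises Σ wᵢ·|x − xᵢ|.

x = 34

For a sum of weighted absolute distances on a line, the optimum is the weighted median (not the mean). Total weight W = 302; half-weight = 151.
Sort by position and accumulate weight:
  mile 10 (Alpha, w=10) → cum 10
  mile 22 (Beta, w=10) → cum 20
  mile 27 (Gamma, w=120) → cum 140
  mile 34 (Delta, w=60) → cum 200  ≥ 151 → median here
  mile 38 (Epsilon, w=90) → cum 290
  mile 50 (Zeta, w=12) → cum 302
Optimal location: mile 34.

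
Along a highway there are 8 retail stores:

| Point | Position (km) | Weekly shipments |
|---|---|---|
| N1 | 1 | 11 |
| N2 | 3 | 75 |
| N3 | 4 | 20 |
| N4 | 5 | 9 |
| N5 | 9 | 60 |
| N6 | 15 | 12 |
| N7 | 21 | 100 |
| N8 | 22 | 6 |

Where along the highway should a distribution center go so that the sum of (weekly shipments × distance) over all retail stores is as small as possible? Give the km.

x = 9

For a sum of weighted absolute distances on a line, the optimum is the weighted median (not the mean). Total weight W = 293; half-weight = 146.5.
Sort by position and accumulate weight:
  km 1 (N1, w=11) → cum 11
  km 3 (N2, w=75) → cum 86
  km 4 (N3, w=20) → cum 106
  km 5 (N4, w=9) → cum 115
  km 9 (N5, w=60) → cum 175  ≥ 146.5 → median here
  km 15 (N6, w=12) → cum 187
  km 21 (N7, w=100) → cum 287
  km 22 (N8, w=6) → cum 293
Optimal location: km 9.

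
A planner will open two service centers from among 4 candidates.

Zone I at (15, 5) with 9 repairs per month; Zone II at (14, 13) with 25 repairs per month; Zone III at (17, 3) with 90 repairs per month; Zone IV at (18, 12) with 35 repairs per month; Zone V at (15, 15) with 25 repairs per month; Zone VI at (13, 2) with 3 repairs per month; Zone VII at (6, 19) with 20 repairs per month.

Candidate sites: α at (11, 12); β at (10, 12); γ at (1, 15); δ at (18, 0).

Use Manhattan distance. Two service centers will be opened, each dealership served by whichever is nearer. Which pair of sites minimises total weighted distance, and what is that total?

{α, δ}, total 1213

Evaluate every pair (each demand assigned to the nearer of the two):
  {α, δ}: total = 1213
  {β, δ}: total = 1278
  {γ, δ}: total = 1778
  {α, γ}: total = 2185
  {α, β}: total = 2225
  {β, γ}: total = 2372
Best pair: {α, δ} with total 1213.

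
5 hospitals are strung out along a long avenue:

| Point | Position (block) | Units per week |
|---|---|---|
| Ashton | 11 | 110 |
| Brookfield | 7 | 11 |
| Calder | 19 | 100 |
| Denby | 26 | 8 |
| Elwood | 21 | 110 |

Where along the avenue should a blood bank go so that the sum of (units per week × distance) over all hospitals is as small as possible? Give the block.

For a sum of weighted absolute distances on a line, the optimum is the weighted median (not the mean). Total weight W = 339; half-weight = 169.5.
Sort by position and accumulate weight:
  block 7 (Brookfield, w=11) → cum 11
  block 11 (Ashton, w=110) → cum 121
  block 19 (Calder, w=100) → cum 221  ≥ 169.5 → median here
  block 21 (Elwood, w=110) → cum 331
  block 26 (Denby, w=8) → cum 339
Optimal location: block 19.

x = 19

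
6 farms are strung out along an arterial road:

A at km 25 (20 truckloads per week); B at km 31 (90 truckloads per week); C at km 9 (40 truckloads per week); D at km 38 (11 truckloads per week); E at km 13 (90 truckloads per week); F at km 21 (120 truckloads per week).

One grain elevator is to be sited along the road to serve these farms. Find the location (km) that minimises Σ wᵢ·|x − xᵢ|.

x = 21

For a sum of weighted absolute distances on a line, the optimum is the weighted median (not the mean). Total weight W = 371; half-weight = 185.5.
Sort by position and accumulate weight:
  km 9 (C, w=40) → cum 40
  km 13 (E, w=90) → cum 130
  km 21 (F, w=120) → cum 250  ≥ 185.5 → median here
  km 25 (A, w=20) → cum 270
  km 31 (B, w=90) → cum 360
  km 38 (D, w=11) → cum 371
Optimal location: km 21.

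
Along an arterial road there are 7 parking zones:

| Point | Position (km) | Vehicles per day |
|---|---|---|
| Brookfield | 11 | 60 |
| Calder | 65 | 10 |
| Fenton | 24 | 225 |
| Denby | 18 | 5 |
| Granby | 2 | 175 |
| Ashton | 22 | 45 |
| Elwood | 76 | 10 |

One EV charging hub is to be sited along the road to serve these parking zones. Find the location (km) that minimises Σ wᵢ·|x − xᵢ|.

For a sum of weighted absolute distances on a line, the optimum is the weighted median (not the mean). Total weight W = 530; half-weight = 265.
Sort by position and accumulate weight:
  km 2 (Granby, w=175) → cum 175
  km 11 (Brookfield, w=60) → cum 235
  km 18 (Denby, w=5) → cum 240
  km 22 (Ashton, w=45) → cum 285  ≥ 265 → median here
  km 24 (Fenton, w=225) → cum 510
  km 65 (Calder, w=10) → cum 520
  km 76 (Elwood, w=10) → cum 530
Optimal location: km 22.

x = 22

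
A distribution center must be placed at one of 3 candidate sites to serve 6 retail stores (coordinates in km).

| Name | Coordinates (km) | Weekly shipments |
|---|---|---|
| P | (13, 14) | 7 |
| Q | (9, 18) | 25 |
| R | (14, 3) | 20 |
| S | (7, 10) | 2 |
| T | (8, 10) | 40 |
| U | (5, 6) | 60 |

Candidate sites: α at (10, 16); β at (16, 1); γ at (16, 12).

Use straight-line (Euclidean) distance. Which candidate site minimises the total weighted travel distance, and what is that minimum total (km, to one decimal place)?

α, total 1290.4 km

Total weighted distance at each candidate:
  α (10, 16): total = 1290.4
  β (16, 1): total = 1841.7
  γ (16, 12): total = 1540.2
Minimum is at α with total 1290.4 km.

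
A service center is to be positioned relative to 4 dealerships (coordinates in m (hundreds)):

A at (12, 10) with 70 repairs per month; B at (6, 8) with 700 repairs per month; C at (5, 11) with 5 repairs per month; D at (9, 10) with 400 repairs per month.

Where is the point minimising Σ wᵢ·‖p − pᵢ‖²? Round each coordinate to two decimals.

The minimiser of Σwᵢ‖p−pᵢ‖² is the weighted centroid p* = (Σwᵢpᵢ)/(Σwᵢ).
Σwᵢ = 1175.
Σwᵢxᵢ = 70·12 + 700·6 + 5·5 + 400·9 = 8665.
Σwᵢyᵢ = 70·10 + 700·8 + 5·11 + 400·10 = 10355.
x* = 8665/1175 = 7.37, y* = 10355/1175 = 8.81.

(7.37, 8.81)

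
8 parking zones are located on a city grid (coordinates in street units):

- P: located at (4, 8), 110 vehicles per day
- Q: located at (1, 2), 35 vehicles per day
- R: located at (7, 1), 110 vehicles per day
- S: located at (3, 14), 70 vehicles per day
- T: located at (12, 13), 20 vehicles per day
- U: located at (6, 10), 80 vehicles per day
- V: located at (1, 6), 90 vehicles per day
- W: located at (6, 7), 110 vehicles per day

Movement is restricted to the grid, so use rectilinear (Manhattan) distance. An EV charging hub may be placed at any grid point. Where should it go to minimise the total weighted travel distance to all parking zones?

(6, 7)

Manhattan distance separates: Σwᵢ(|x−xᵢ|+|y−yᵢ|) = Σwᵢ|x−xᵢ| + Σwᵢ|y−yᵢ|, so x and y are optimised independently as 1-D weighted medians.
Total weight W = 625; half = 312.5.
x-coordinate, sorted with cumulative weight:
  x=1 (Q, w=35) cum 35
  x=1 (V, w=90) cum 125
  x=3 (S, w=70) cum 195
  x=4 (P, w=110) cum 305
  x=6 (U, w=80) cum 385  ← median
  x=6 (W, w=110) cum 495
  x=7 (R, w=110) cum 605
  x=12 (T, w=20) cum 625
⇒ x* = 6
y-coordinate, sorted with cumulative weight:
  y=1 (R, w=110) cum 110
  y=2 (Q, w=35) cum 145
  y=6 (V, w=90) cum 235
  y=7 (W, w=110) cum 345  ← median
  y=8 (P, w=110) cum 455
  y=10 (U, w=80) cum 535
  y=13 (T, w=20) cum 555
  y=14 (S, w=70) cum 625
⇒ y* = 7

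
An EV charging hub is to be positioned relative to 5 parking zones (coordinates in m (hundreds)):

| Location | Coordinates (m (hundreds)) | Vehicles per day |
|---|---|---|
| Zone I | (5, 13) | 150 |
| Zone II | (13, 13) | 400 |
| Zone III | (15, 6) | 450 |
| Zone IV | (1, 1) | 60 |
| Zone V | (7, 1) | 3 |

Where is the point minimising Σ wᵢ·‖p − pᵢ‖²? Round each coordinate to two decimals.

(12.02, 9.33)

The minimiser of Σwᵢ‖p−pᵢ‖² is the weighted centroid p* = (Σwᵢpᵢ)/(Σwᵢ).
Σwᵢ = 1063.
Σwᵢxᵢ = 150·5 + 400·13 + 450·15 + 60·1 + 3·7 = 12781.
Σwᵢyᵢ = 150·13 + 400·13 + 450·6 + 60·1 + 3·1 = 9913.
x* = 12781/1063 = 12.02, y* = 9913/1063 = 9.33.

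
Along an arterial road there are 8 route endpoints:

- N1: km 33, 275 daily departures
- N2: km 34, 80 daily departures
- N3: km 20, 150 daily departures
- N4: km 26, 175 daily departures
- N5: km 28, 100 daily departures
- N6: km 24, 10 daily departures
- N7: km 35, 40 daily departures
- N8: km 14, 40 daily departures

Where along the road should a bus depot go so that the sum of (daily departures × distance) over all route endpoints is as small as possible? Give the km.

For a sum of weighted absolute distances on a line, the optimum is the weighted median (not the mean). Total weight W = 870; half-weight = 435.
Sort by position and accumulate weight:
  km 14 (N8, w=40) → cum 40
  km 20 (N3, w=150) → cum 190
  km 24 (N6, w=10) → cum 200
  km 26 (N4, w=175) → cum 375
  km 28 (N5, w=100) → cum 475  ≥ 435 → median here
  km 33 (N1, w=275) → cum 750
  km 34 (N2, w=80) → cum 830
  km 35 (N7, w=40) → cum 870
Optimal location: km 28.

x = 28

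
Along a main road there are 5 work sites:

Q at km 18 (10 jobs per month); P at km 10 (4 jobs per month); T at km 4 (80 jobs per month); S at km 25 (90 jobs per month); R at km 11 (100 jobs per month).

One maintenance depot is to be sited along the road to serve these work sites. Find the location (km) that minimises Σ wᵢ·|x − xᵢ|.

For a sum of weighted absolute distances on a line, the optimum is the weighted median (not the mean). Total weight W = 284; half-weight = 142.
Sort by position and accumulate weight:
  km 4 (T, w=80) → cum 80
  km 10 (P, w=4) → cum 84
  km 11 (R, w=100) → cum 184  ≥ 142 → median here
  km 18 (Q, w=10) → cum 194
  km 25 (S, w=90) → cum 284
Optimal location: km 11.

x = 11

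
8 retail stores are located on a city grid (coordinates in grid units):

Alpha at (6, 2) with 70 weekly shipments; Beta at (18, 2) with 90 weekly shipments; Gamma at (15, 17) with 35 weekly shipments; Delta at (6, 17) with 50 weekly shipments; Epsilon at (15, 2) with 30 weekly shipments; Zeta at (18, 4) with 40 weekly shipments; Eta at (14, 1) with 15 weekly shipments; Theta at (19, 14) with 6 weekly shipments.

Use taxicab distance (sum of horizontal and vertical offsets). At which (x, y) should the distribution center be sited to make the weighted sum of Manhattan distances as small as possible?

(15, 2)

Manhattan distance separates: Σwᵢ(|x−xᵢ|+|y−yᵢ|) = Σwᵢ|x−xᵢ| + Σwᵢ|y−yᵢ|, so x and y are optimised independently as 1-D weighted medians.
Total weight W = 336; half = 168.
x-coordinate, sorted with cumulative weight:
  x=6 (Alpha, w=70) cum 70
  x=6 (Delta, w=50) cum 120
  x=14 (Eta, w=15) cum 135
  x=15 (Gamma, w=35) cum 170  ← median
  x=15 (Epsilon, w=30) cum 200
  x=18 (Beta, w=90) cum 290
  x=18 (Zeta, w=40) cum 330
  x=19 (Theta, w=6) cum 336
⇒ x* = 15
y-coordinate, sorted with cumulative weight:
  y=1 (Eta, w=15) cum 15
  y=2 (Alpha, w=70) cum 85
  y=2 (Beta, w=90) cum 175  ← median
  y=2 (Epsilon, w=30) cum 205
  y=4 (Zeta, w=40) cum 245
  y=14 (Theta, w=6) cum 251
  y=17 (Gamma, w=35) cum 286
  y=17 (Delta, w=50) cum 336
⇒ y* = 2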